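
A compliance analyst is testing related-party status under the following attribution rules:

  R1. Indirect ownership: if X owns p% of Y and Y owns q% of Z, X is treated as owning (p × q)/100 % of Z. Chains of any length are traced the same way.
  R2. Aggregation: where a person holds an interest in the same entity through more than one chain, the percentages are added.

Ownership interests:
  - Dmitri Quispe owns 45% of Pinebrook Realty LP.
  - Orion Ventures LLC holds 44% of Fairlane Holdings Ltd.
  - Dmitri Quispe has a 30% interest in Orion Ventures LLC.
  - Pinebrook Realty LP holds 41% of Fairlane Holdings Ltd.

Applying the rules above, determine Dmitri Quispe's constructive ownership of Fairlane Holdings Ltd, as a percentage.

31.65%

Chain via Orion Ventures LLC (R1): 30% × 44% = 13.2% of Fairlane Holdings Ltd.
Chain via Pinebrook Realty LP (R1): 45% × 41% = 18.45% of Fairlane Holdings Ltd.
Aggregating (R2): 13.2% + 18.45% = 31.65%.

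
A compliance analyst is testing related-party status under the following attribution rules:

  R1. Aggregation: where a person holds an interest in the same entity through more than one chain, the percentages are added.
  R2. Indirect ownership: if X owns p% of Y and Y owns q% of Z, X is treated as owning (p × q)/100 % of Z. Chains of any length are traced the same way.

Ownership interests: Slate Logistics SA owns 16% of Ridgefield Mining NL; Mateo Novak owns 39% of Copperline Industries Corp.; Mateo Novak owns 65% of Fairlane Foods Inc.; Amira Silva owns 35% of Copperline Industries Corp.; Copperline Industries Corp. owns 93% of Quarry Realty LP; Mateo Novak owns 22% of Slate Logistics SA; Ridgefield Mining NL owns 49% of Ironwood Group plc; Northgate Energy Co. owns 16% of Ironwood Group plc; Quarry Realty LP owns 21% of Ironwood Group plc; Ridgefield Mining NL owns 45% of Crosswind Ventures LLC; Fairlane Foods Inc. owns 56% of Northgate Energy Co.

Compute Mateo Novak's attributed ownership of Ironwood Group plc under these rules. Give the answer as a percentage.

Chain via Slate Logistics SA → Ridgefield Mining NL (R2): 22% × 16% × 49% = 1.7248% of Ironwood Group plc.
Chain via Fairlane Foods Inc. → Northgate Energy Co. (R2): 65% × 56% × 16% = 5.824% of Ironwood Group plc.
Chain via Copperline Industries Corp. → Quarry Realty LP (R2): 39% × 93% × 21% = 7.6167% of Ironwood Group plc.
Aggregating (R1): 1.7248% + 5.824% + 7.6167% = 15.1655%.

15.1655%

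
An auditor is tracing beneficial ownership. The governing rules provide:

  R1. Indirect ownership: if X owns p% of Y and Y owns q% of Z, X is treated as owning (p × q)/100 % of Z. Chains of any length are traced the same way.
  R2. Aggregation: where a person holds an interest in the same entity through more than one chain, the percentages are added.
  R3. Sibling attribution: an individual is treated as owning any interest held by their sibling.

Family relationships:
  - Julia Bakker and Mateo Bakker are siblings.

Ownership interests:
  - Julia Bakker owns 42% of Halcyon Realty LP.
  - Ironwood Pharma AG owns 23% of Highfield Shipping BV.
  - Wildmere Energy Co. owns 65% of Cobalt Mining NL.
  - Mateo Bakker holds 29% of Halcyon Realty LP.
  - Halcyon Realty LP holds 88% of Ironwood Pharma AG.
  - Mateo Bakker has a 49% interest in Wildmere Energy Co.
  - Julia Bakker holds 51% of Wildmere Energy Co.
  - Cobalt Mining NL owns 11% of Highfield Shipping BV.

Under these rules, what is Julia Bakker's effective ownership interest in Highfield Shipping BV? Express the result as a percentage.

21.5204%

By sibling attribution (R3), Julia Bakker is treated as also owning Mateo Bakker's interest in Wildmere Energy Co, giving 51% + 49% = 100%.
By sibling attribution (R3), Julia Bakker is treated as also owning Mateo Bakker's interest in Halcyon Realty LP, giving 42% + 29% = 71%.
Chain via Wildmere Energy Co. → Cobalt Mining NL (R1): 100% × 65% × 11% = 7.15% of Highfield Shipping BV.
Chain via Halcyon Realty LP → Ironwood Pharma AG (R1): 71% × 88% × 23% = 14.3704% of Highfield Shipping BV.
Aggregating (R2): 7.15% + 14.3704% = 21.5204%.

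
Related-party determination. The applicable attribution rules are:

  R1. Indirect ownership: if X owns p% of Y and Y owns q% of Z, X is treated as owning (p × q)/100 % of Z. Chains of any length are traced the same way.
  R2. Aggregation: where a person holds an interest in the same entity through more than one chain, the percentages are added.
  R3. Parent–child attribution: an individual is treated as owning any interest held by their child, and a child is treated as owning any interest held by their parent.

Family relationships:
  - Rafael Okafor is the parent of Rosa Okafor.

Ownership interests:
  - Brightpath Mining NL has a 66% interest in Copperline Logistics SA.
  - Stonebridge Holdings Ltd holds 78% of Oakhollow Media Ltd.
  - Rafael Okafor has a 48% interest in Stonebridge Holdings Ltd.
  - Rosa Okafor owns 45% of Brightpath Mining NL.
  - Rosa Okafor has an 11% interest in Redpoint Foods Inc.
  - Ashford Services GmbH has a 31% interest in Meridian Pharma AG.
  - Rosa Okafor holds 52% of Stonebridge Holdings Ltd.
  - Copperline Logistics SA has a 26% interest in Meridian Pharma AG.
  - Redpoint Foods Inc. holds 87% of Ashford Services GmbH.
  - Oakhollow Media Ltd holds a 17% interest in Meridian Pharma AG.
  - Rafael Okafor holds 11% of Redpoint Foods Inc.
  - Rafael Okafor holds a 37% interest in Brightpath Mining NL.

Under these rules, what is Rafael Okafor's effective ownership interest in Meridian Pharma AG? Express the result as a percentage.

33.2646%

By parent–child attribution (R3), Rafael Okafor is treated as also owning Rosa Okafor's interest in Brightpath Mining NL, giving 37% + 45% = 82%.
By parent–child attribution (R3), Rafael Okafor is treated as also owning Rosa Okafor's interest in Redpoint Foods Inc, giving 11% + 11% = 22%.
By parent–child attribution (R3), Rafael Okafor is treated as also owning Rosa Okafor's interest in Stonebridge Holdings Ltd, giving 48% + 52% = 100%.
Chain via Brightpath Mining NL → Copperline Logistics SA (R1): 82% × 66% × 26% = 14.0712% of Meridian Pharma AG.
Chain via Redpoint Foods Inc. → Ashford Services GmbH (R1): 22% × 87% × 31% = 5.9334% of Meridian Pharma AG.
Chain via Stonebridge Holdings Ltd → Oakhollow Media Ltd (R1): 100% × 78% × 17% = 13.26% of Meridian Pharma AG.
Aggregating (R2): 14.0712% + 5.9334% + 13.26% = 33.2646%.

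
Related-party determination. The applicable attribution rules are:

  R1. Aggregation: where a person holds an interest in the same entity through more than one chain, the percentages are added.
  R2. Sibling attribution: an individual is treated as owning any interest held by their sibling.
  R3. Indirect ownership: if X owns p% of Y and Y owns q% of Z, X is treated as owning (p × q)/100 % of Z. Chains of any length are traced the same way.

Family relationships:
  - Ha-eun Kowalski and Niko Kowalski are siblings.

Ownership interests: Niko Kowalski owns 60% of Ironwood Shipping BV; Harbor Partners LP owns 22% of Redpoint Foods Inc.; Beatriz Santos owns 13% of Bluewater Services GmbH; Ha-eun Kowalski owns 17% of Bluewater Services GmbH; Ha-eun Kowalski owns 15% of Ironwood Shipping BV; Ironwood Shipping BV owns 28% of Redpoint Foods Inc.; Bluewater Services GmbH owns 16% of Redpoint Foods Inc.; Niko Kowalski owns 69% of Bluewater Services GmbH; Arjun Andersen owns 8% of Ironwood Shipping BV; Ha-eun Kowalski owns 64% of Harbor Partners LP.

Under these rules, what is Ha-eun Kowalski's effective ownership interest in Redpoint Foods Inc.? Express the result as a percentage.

By sibling attribution (R2), Ha-eun Kowalski is treated as also owning Niko Kowalski's interest in Ironwood Shipping BV, giving 15% + 60% = 75%.
By sibling attribution (R2), Ha-eun Kowalski is treated as also owning Niko Kowalski's interest in Bluewater Services GmbH, giving 17% + 69% = 86%.
Chain via Ironwood Shipping BV (R3): 75% × 28% = 21% of Redpoint Foods Inc.
Chain via Bluewater Services GmbH (R3): 86% × 16% = 13.76% of Redpoint Foods Inc.
Chain via Harbor Partners LP (R3): 64% × 22% = 14.08% of Redpoint Foods Inc.
Aggregating (R1): 21% + 13.76% + 14.08% = 48.84%.

48.84%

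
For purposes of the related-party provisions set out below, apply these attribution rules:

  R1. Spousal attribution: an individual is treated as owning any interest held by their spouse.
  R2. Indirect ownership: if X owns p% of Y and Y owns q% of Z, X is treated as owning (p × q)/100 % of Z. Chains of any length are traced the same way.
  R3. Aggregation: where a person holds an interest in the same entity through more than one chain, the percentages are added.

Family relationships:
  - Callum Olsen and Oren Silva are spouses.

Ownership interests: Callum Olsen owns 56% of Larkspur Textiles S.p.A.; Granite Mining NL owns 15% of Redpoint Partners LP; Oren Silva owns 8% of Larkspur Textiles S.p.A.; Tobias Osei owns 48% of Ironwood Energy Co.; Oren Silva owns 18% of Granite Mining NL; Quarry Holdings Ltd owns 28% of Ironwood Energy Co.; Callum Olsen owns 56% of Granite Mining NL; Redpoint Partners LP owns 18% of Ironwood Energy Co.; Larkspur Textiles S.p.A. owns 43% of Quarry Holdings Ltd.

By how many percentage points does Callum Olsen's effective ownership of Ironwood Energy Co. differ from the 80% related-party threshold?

70.2964

By spousal attribution (R1), Callum Olsen is treated as also owning Oren Silva's interest in Larkspur Textiles S.p.A, giving 56% + 8% = 64%.
By spousal attribution (R1), Callum Olsen is treated as also owning Oren Silva's interest in Granite Mining NL, giving 56% + 18% = 74%.
Chain via Larkspur Textiles S.p.A. → Quarry Holdings Ltd (R2): 64% × 43% × 28% = 7.7056% of Ironwood Energy Co.
Chain via Granite Mining NL → Redpoint Partners LP (R2): 74% × 15% × 18% = 1.998% of Ironwood Energy Co.
Aggregating (R3): 7.7056% + 1.998% = 9.7036%.
9.7036% falls short of the 80% threshold by 70.2964 percentage points.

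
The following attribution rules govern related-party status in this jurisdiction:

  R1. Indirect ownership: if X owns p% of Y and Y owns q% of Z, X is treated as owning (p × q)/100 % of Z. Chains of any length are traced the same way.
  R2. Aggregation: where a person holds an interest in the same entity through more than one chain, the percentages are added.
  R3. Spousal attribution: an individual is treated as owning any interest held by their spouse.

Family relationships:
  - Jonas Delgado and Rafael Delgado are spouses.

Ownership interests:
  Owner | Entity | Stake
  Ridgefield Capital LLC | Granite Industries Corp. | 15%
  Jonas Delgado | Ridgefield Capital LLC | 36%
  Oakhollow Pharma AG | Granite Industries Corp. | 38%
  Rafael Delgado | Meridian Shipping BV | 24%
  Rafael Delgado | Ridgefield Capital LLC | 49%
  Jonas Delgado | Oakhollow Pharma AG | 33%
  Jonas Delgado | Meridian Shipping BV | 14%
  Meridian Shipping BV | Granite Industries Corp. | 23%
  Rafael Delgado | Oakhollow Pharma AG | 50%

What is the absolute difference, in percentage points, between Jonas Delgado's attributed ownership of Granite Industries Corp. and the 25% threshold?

By spousal attribution (R3), Jonas Delgado is treated as also owning Rafael Delgado's interest in Ridgefield Capital LLC, giving 36% + 49% = 85%.
By spousal attribution (R3), Jonas Delgado is treated as also owning Rafael Delgado's interest in Meridian Shipping BV, giving 14% + 24% = 38%.
By spousal attribution (R3), Jonas Delgado is treated as also owning Rafael Delgado's interest in Oakhollow Pharma AG, giving 33% + 50% = 83%.
Chain via Ridgefield Capital LLC (R1): 85% × 15% = 12.75% of Granite Industries Corp.
Chain via Meridian Shipping BV (R1): 38% × 23% = 8.74% of Granite Industries Corp.
Chain via Oakhollow Pharma AG (R1): 83% × 38% = 31.54% of Granite Industries Corp.
Aggregating (R2): 12.75% + 8.74% + 31.54% = 53.03%.
53.03% exceeds the 25% threshold by 28.03 percentage points.

28.03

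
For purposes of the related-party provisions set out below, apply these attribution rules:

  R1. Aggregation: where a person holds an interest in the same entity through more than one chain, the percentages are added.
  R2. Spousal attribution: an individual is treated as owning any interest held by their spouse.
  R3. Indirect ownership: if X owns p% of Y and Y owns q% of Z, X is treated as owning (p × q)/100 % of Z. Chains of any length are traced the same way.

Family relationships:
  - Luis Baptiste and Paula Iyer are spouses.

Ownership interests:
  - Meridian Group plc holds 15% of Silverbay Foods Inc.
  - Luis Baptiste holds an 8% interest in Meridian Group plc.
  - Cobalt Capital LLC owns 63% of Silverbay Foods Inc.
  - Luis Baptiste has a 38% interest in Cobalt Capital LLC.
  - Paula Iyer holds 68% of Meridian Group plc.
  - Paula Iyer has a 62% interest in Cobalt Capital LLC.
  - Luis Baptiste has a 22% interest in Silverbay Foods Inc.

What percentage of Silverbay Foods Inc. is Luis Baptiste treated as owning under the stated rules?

By spousal attribution (R2), Luis Baptiste is treated as also owning Paula Iyer's interest in Meridian Group plc, giving 8% + 68% = 76%.
By spousal attribution (R2), Luis Baptiste is treated as also owning Paula Iyer's interest in Cobalt Capital LLC, giving 38% + 62% = 100%.
Chain via Meridian Group plc (R3): 76% × 15% = 11.4% of Silverbay Foods Inc.
Chain via Cobalt Capital LLC (R3): 100% × 63% = 63% of Silverbay Foods Inc.
Direct interest in Silverbay Foods Inc: 22%.
Aggregating (R1): 11.4% + 63% + 22% = 96.4%.

96.4%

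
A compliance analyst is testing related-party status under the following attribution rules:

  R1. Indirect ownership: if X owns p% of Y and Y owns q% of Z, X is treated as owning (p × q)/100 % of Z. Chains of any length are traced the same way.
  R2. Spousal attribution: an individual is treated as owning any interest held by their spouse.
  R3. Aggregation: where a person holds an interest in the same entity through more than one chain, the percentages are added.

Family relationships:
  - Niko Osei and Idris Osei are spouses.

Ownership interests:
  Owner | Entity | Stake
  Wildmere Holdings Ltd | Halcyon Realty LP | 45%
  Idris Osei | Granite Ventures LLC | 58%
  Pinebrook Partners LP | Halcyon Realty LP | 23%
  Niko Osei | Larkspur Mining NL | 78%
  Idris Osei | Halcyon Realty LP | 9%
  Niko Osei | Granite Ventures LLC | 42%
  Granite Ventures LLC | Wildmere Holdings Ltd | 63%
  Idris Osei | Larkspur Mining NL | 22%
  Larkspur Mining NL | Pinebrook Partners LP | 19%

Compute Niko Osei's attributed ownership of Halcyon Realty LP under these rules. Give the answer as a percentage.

41.72%

By spousal attribution (R2), Niko Osei is treated as also owning Idris Osei's interest in Granite Ventures LLC, giving 42% + 58% = 100%.
By spousal attribution (R2), Niko Osei is treated as also owning Idris Osei's interest in Larkspur Mining NL, giving 78% + 22% = 100%.
By spousal attribution (R2), Niko Osei is treated as owning Idris Osei's 9% interest in Halcyon Realty LP.
Chain via Granite Ventures LLC → Wildmere Holdings Ltd (R1): 100% × 63% × 45% = 28.35% of Halcyon Realty LP.
Chain via Larkspur Mining NL → Pinebrook Partners LP (R1): 100% × 19% × 23% = 4.37% of Halcyon Realty LP.
Direct interest in Halcyon Realty LP: 9%.
Aggregating (R3): 28.35% + 4.37% + 9% = 41.72%.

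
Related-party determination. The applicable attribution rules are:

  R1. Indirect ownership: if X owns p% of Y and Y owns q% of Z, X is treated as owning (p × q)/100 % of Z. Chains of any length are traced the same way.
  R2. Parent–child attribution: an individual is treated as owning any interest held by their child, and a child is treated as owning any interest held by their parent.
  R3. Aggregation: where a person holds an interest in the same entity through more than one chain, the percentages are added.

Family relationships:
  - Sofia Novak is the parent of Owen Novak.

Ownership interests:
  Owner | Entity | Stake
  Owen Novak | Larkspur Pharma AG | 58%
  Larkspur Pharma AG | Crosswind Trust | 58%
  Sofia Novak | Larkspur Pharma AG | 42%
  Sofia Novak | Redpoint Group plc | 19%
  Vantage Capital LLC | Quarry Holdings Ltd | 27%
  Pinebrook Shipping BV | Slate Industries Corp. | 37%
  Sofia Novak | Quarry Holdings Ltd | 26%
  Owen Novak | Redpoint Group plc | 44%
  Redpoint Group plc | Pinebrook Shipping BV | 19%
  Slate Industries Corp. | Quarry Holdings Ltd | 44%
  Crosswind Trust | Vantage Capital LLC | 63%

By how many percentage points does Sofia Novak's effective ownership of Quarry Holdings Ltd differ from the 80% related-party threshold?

By parent–child attribution (R2), Sofia Novak is treated as also owning Owen Novak's interest in Redpoint Group plc, giving 19% + 44% = 63%.
By parent–child attribution (R2), Sofia Novak is treated as also owning Owen Novak's interest in Larkspur Pharma AG, giving 42% + 58% = 100%.
Chain via Redpoint Group plc → Pinebrook Shipping BV → Slate Industries Corp. (R1): 63% × 19% × 37% × 44% = 1.948716% of Quarry Holdings Ltd.
Chain via Larkspur Pharma AG → Crosswind Trust → Vantage Capital LLC (R1): 100% × 58% × 63% × 27% = 9.8658% of Quarry Holdings Ltd.
Direct interest in Quarry Holdings Ltd: 26%.
Aggregating (R3): 1.948716% + 9.8658% + 26% = 37.814516%.
37.814516% falls short of the 80% threshold by 42.185484 percentage points.

42.185484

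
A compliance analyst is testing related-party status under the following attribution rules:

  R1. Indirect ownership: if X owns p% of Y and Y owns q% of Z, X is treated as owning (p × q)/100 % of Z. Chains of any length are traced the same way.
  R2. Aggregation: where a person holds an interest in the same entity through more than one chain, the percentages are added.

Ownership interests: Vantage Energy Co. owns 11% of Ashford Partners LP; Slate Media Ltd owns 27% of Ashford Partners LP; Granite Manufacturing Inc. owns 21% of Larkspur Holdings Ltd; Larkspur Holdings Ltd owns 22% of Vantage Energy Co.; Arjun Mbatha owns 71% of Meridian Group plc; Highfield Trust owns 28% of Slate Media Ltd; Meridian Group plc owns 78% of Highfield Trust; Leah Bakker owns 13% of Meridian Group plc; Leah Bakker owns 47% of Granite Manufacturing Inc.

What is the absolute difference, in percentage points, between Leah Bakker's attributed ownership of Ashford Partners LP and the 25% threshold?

Chain via Granite Manufacturing Inc. → Larkspur Holdings Ltd → Vantage Energy Co. (R1): 47% × 21% × 22% × 11% = 0.238854% of Ashford Partners LP.
Chain via Meridian Group plc → Highfield Trust → Slate Media Ltd (R1): 13% × 78% × 28% × 27% = 0.766584% of Ashford Partners LP.
Aggregating (R2): 0.238854% + 0.766584% = 1.005438%.
1.005438% falls short of the 25% threshold by 23.994562 percentage points.

23.994562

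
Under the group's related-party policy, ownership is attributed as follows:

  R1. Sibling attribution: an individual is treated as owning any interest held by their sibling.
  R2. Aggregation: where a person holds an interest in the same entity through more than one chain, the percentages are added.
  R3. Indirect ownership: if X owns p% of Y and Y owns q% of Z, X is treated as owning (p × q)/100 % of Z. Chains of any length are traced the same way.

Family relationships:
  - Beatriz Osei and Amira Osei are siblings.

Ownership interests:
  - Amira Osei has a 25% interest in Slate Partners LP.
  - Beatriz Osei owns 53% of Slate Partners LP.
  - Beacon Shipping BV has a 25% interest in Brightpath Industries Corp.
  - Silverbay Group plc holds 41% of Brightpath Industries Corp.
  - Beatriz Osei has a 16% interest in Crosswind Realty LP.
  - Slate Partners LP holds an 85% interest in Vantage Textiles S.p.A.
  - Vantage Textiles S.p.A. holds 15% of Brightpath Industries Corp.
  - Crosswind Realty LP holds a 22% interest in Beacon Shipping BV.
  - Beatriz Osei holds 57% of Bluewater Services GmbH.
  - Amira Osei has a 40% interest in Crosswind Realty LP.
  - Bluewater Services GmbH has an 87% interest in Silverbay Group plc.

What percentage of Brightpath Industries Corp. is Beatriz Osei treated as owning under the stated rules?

33.3569%

By sibling attribution (R1), Beatriz Osei is treated as also owning Amira Osei's interest in Slate Partners LP, giving 53% + 25% = 78%.
By sibling attribution (R1), Beatriz Osei is treated as also owning Amira Osei's interest in Crosswind Realty LP, giving 16% + 40% = 56%.
Chain via Slate Partners LP → Vantage Textiles S.p.A. (R3): 78% × 85% × 15% = 9.945% of Brightpath Industries Corp.
Chain via Crosswind Realty LP → Beacon Shipping BV (R3): 56% × 22% × 25% = 3.08% of Brightpath Industries Corp.
Chain via Bluewater Services GmbH → Silverbay Group plc (R3): 57% × 87% × 41% = 20.3319% of Brightpath Industries Corp.
Aggregating (R2): 9.945% + 3.08% + 20.3319% = 33.3569%.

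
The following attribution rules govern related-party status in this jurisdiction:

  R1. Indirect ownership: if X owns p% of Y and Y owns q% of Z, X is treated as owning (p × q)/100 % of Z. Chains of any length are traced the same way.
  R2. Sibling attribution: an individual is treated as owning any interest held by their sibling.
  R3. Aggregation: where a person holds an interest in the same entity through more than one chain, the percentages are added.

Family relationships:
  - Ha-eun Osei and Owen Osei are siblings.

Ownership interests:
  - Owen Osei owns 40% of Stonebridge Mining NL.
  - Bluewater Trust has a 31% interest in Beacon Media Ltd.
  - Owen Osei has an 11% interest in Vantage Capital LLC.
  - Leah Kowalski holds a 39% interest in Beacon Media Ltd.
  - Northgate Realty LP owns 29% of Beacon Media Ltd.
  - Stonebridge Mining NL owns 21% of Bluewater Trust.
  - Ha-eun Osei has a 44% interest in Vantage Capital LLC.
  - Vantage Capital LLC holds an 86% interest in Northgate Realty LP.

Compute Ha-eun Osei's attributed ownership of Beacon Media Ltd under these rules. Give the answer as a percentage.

16.321%

By sibling attribution (R2), Ha-eun Osei is treated as also owning Owen Osei's interest in Vantage Capital LLC, giving 44% + 11% = 55%.
By sibling attribution (R2), Ha-eun Osei is treated as owning Owen Osei's 40% interest in Stonebridge Mining NL.
Chain via Vantage Capital LLC → Northgate Realty LP (R1): 55% × 86% × 29% = 13.717% of Beacon Media Ltd.
Chain via Stonebridge Mining NL → Bluewater Trust (R1): 40% × 21% × 31% = 2.604% of Beacon Media Ltd.
Aggregating (R3): 13.717% + 2.604% = 16.321%.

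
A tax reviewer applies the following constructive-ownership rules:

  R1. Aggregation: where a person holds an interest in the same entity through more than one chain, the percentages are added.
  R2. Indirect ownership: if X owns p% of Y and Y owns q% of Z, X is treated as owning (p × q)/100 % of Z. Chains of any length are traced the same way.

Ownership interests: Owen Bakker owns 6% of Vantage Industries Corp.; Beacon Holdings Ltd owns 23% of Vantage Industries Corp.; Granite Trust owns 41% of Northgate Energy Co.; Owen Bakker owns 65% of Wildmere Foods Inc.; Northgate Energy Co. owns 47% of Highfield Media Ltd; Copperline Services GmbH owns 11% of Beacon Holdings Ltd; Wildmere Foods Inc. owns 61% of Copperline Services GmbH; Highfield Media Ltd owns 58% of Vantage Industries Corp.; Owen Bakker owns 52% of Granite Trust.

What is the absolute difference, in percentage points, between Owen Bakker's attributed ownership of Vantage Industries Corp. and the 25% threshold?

12.185023

Chain via Granite Trust → Northgate Energy Co. → Highfield Media Ltd (R2): 52% × 41% × 47% × 58% = 5.811832% of Vantage Industries Corp.
Chain via Wildmere Foods Inc. → Copperline Services GmbH → Beacon Holdings Ltd (R2): 65% × 61% × 11% × 23% = 1.003145% of Vantage Industries Corp.
Direct interest in Vantage Industries Corp: 6%.
Aggregating (R1): 5.811832% + 1.003145% + 6% = 12.814977%.
12.814977% falls short of the 25% threshold by 12.185023 percentage points.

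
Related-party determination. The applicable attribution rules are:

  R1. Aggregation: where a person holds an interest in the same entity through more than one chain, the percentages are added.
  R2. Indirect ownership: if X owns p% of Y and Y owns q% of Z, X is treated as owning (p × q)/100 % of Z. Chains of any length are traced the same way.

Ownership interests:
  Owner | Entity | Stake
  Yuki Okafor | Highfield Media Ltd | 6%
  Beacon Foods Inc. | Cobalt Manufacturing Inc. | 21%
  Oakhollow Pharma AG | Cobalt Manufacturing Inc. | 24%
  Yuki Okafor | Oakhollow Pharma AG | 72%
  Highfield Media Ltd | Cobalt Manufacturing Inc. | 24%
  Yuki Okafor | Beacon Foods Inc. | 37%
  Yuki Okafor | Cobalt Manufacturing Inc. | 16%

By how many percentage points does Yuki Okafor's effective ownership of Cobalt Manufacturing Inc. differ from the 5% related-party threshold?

37.49

Chain via Oakhollow Pharma AG (R2): 72% × 24% = 17.28% of Cobalt Manufacturing Inc.
Chain via Highfield Media Ltd (R2): 6% × 24% = 1.44% of Cobalt Manufacturing Inc.
Chain via Beacon Foods Inc. (R2): 37% × 21% = 7.77% of Cobalt Manufacturing Inc.
Direct interest in Cobalt Manufacturing Inc: 16%.
Aggregating (R1): 17.28% + 1.44% + 7.77% + 16% = 42.49%.
42.49% exceeds the 5% threshold by 37.49 percentage points.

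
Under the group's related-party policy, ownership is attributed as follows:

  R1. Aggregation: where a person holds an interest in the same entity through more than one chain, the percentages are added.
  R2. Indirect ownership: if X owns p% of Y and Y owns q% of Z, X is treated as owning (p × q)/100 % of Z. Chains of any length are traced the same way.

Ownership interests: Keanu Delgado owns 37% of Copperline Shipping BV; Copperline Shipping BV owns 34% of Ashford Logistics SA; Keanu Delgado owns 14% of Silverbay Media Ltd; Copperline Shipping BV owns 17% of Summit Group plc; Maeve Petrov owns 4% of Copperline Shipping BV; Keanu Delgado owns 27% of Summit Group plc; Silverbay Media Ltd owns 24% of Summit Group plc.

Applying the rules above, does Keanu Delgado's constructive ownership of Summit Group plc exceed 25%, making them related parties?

Chain via Copperline Shipping BV (R2): 37% × 17% = 6.29% of Summit Group plc.
Chain via Silverbay Media Ltd (R2): 14% × 24% = 3.36% of Summit Group plc.
Direct interest in Summit Group plc: 27%.
Aggregating (R1): 6.29% + 3.36% + 27% = 36.65%.
36.65% exceeds the 25% threshold, so Keanu is a related party to Summit Group plc.

Yes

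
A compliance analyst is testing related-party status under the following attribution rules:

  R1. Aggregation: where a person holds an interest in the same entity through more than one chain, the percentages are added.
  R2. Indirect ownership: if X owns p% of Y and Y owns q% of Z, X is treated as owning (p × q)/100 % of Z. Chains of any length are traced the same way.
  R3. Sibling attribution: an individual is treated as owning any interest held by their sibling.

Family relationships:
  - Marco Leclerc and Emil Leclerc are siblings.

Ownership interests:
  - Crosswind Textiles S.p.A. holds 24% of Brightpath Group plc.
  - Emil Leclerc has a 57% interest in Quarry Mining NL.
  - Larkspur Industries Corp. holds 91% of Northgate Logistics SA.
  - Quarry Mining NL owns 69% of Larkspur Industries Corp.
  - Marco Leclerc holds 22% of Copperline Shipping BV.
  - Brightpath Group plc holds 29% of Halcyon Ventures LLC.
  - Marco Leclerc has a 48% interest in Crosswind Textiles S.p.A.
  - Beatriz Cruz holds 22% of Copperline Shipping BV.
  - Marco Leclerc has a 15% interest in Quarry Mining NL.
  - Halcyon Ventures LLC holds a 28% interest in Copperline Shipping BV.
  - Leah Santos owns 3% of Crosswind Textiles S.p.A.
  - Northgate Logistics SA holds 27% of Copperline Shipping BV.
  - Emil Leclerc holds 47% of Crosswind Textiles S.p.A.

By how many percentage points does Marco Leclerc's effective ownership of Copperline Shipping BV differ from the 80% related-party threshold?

By sibling attribution (R3), Marco Leclerc is treated as also owning Emil Leclerc's interest in Quarry Mining NL, giving 15% + 57% = 72%.
By sibling attribution (R3), Marco Leclerc is treated as also owning Emil Leclerc's interest in Crosswind Textiles S.p.A, giving 48% + 47% = 95%.
Chain via Quarry Mining NL → Larkspur Industries Corp. → Northgate Logistics SA (R2): 72% × 69% × 91% × 27% = 12.206376% of Copperline Shipping BV.
Chain via Crosswind Textiles S.p.A. → Brightpath Group plc → Halcyon Ventures LLC (R2): 95% × 24% × 29% × 28% = 1.85136% of Copperline Shipping BV.
Direct interest in Copperline Shipping BV: 22%.
Aggregating (R1): 12.206376% + 1.85136% + 22% = 36.057736%.
36.057736% falls short of the 80% threshold by 43.942264 percentage points.

43.942264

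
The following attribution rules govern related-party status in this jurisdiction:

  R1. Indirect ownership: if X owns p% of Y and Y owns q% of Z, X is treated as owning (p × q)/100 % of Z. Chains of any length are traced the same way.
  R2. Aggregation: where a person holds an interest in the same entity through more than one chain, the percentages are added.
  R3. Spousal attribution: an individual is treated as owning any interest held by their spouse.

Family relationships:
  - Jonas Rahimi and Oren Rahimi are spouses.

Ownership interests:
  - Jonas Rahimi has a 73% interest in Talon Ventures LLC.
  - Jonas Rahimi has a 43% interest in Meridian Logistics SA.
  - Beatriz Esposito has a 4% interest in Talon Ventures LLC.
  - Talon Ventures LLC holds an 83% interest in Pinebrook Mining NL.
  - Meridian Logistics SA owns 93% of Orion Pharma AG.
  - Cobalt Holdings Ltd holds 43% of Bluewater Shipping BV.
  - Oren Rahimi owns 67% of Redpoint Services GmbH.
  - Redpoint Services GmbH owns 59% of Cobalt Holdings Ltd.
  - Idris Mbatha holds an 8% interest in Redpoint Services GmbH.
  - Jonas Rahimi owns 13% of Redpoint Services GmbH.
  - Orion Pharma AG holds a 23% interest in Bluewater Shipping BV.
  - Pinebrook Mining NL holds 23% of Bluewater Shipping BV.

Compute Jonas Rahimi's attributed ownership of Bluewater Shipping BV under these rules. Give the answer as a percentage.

43.4294%

By spousal attribution (R3), Jonas Rahimi is treated as also owning Oren Rahimi's interest in Redpoint Services GmbH, giving 13% + 67% = 80%.
Chain via Meridian Logistics SA → Orion Pharma AG (R1): 43% × 93% × 23% = 9.1977% of Bluewater Shipping BV.
Chain via Talon Ventures LLC → Pinebrook Mining NL (R1): 73% × 83% × 23% = 13.9357% of Bluewater Shipping BV.
Chain via Redpoint Services GmbH → Cobalt Holdings Ltd (R1): 80% × 59% × 43% = 20.296% of Bluewater Shipping BV.
Aggregating (R2): 9.1977% + 13.9357% + 20.296% = 43.4294%.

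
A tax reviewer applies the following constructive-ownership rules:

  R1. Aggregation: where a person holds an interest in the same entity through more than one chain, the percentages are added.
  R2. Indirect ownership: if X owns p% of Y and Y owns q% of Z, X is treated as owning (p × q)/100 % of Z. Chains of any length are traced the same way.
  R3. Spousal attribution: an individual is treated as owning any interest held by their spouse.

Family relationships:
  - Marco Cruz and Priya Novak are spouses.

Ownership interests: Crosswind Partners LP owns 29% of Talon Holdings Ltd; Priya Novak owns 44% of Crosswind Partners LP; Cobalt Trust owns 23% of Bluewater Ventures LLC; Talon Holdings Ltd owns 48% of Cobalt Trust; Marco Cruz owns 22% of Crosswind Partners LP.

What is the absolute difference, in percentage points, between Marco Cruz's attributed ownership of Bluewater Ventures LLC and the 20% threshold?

17.886944

By spousal attribution (R3), Marco Cruz is treated as also owning Priya Novak's interest in Crosswind Partners LP, giving 22% + 44% = 66%.
Chain via Crosswind Partners LP → Talon Holdings Ltd → Cobalt Trust (R2): 66% × 29% × 48% × 23% = 2.113056% of Bluewater Ventures LLC.
2.113056% falls short of the 20% threshold by 17.886944 percentage points.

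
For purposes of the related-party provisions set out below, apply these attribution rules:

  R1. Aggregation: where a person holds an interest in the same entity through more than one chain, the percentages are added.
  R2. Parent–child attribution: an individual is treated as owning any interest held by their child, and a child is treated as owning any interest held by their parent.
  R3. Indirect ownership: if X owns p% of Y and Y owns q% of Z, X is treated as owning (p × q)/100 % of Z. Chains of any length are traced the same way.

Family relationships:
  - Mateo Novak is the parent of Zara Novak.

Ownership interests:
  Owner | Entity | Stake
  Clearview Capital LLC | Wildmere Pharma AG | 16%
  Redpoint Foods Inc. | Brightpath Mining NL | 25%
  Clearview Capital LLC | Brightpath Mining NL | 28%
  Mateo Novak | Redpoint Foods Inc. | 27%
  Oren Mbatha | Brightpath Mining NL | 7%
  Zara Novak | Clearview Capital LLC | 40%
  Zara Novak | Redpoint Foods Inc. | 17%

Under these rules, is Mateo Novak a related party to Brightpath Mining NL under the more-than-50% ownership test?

By parent–child attribution (R2), Mateo Novak is treated as also owning Zara Novak's interest in Redpoint Foods Inc, giving 27% + 17% = 44%.
By parent–child attribution (R2), Mateo Novak is treated as owning Zara Novak's 40% interest in Clearview Capital LLC.
Chain via Redpoint Foods Inc. (R3): 44% × 25% = 11% of Brightpath Mining NL.
Chain via Clearview Capital LLC (R3): 40% × 28% = 11.2% of Brightpath Mining NL.
Aggregating (R1): 11% + 11.2% = 22.2%.
22.2% does not exceed the 50% threshold, so Mateo is not a related party to Brightpath Mining NL.

No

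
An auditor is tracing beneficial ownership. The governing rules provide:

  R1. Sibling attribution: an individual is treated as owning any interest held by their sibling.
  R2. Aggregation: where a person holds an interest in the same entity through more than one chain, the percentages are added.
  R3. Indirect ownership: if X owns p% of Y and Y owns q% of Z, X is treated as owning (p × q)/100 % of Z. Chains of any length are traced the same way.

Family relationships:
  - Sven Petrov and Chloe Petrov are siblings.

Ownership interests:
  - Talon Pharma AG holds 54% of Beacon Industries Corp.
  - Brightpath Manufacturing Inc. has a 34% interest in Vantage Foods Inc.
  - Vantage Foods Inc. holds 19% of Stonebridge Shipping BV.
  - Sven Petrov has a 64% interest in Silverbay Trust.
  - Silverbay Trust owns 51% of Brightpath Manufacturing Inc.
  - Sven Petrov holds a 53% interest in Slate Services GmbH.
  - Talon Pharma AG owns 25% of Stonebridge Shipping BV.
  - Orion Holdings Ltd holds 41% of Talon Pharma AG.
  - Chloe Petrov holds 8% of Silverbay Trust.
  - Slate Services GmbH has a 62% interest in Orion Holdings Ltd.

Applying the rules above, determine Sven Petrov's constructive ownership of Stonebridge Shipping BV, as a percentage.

5.740262%

By sibling attribution (R1), Sven Petrov is treated as also owning Chloe Petrov's interest in Silverbay Trust, giving 64% + 8% = 72%.
Chain via Slate Services GmbH → Orion Holdings Ltd → Talon Pharma AG (R3): 53% × 62% × 41% × 25% = 3.36815% of Stonebridge Shipping BV.
Chain via Silverbay Trust → Brightpath Manufacturing Inc. → Vantage Foods Inc. (R3): 72% × 51% × 34% × 19% = 2.372112% of Stonebridge Shipping BV.
Aggregating (R2): 3.36815% + 2.372112% = 5.740262%.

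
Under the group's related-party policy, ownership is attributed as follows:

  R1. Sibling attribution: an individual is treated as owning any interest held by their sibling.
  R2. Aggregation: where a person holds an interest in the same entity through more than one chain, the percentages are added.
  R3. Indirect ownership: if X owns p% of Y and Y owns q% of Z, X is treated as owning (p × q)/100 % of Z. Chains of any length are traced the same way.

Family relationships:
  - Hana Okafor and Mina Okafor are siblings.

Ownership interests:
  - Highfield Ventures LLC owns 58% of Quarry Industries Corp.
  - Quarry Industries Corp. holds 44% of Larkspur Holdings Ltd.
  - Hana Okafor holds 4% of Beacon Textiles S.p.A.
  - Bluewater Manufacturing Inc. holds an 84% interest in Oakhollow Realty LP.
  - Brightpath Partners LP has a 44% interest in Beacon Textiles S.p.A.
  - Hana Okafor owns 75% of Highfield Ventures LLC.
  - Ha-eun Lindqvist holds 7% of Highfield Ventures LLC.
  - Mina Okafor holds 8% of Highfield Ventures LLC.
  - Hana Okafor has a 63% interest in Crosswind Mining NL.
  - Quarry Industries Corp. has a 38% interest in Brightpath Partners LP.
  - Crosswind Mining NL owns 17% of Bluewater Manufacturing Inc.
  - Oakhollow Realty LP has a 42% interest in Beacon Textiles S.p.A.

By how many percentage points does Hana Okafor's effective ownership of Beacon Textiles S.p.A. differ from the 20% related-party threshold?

By sibling attribution (R1), Hana Okafor is treated as also owning Mina Okafor's interest in Highfield Ventures LLC, giving 75% + 8% = 83%.
Chain via Crosswind Mining NL → Bluewater Manufacturing Inc. → Oakhollow Realty LP (R3): 63% × 17% × 84% × 42% = 3.778488% of Beacon Textiles S.p.A.
Chain via Highfield Ventures LLC → Quarry Industries Corp. → Brightpath Partners LP (R3): 83% × 58% × 38% × 44% = 8.049008% of Beacon Textiles S.p.A.
Direct interest in Beacon Textiles S.p.A: 4%.
Aggregating (R2): 3.778488% + 8.049008% + 4% = 15.827496%.
15.827496% falls short of the 20% threshold by 4.172504 percentage points.

4.172504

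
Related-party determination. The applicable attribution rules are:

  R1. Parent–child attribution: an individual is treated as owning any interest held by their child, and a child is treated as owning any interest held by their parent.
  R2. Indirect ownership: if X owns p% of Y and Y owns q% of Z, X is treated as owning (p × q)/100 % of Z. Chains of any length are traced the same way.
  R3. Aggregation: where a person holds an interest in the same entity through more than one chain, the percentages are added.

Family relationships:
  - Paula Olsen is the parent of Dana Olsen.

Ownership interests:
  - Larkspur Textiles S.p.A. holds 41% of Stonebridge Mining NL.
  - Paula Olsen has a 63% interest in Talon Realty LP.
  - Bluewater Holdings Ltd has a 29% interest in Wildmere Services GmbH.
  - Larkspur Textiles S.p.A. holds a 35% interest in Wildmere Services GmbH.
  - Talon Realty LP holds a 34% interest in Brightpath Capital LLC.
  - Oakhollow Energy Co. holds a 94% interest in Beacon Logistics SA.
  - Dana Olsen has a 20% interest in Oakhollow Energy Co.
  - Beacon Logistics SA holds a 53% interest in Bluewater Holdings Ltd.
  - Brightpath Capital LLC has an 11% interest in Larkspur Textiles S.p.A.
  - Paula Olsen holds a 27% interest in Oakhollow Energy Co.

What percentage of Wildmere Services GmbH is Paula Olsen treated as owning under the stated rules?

7.615136%

By parent–child attribution (R1), Paula Olsen is treated as also owning Dana Olsen's interest in Oakhollow Energy Co, giving 27% + 20% = 47%.
Chain via Talon Realty LP → Brightpath Capital LLC → Larkspur Textiles S.p.A. (R2): 63% × 34% × 11% × 35% = 0.82467% of Wildmere Services GmbH.
Chain via Oakhollow Energy Co. → Beacon Logistics SA → Bluewater Holdings Ltd (R2): 47% × 94% × 53% × 29% = 6.790466% of Wildmere Services GmbH.
Aggregating (R3): 0.82467% + 6.790466% = 7.615136%.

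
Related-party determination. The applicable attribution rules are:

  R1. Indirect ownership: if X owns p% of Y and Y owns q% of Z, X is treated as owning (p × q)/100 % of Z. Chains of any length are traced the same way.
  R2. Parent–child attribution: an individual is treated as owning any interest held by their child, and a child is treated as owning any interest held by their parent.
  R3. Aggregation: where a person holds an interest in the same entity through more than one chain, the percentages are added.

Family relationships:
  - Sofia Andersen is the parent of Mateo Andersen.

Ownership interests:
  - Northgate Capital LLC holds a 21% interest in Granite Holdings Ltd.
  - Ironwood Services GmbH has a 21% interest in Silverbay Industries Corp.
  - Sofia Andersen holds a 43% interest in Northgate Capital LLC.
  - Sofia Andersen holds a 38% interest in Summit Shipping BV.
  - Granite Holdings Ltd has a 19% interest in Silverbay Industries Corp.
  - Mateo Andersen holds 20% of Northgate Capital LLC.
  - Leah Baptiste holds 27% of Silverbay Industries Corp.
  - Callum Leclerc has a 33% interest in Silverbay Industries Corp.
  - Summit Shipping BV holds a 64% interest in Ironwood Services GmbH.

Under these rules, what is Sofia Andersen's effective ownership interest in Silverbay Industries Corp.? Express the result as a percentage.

7.6209%

By parent–child attribution (R2), Sofia Andersen is treated as also owning Mateo Andersen's interest in Northgate Capital LLC, giving 43% + 20% = 63%.
Chain via Northgate Capital LLC → Granite Holdings Ltd (R1): 63% × 21% × 19% = 2.5137% of Silverbay Industries Corp.
Chain via Summit Shipping BV → Ironwood Services GmbH (R1): 38% × 64% × 21% = 5.1072% of Silverbay Industries Corp.
Aggregating (R3): 2.5137% + 5.1072% = 7.6209%.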